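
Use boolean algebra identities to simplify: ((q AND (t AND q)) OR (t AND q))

By absorption (E OR (E AND v) = E):
= (t AND q)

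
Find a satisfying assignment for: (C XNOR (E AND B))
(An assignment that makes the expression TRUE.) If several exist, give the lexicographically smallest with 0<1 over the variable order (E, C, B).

E=0, C=0, B=0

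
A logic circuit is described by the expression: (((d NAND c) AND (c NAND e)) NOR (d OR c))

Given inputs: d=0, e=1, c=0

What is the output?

Substituting: (((0 NAND 0) AND (0 NAND 1)) NOR (0 OR 0))
= 0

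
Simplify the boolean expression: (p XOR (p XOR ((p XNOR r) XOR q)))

By XOR self-cancellation ((E XOR v) XOR v = E):
= ((p XNOR r) XOR q)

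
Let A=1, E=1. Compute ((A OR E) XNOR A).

Substituting: ((1 OR 1) XNOR 1)
= 1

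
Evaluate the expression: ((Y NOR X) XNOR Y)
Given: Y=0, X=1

Substituting: ((0 NOR 1) XNOR 0)
= 1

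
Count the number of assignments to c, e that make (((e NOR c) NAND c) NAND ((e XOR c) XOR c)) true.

Satisfying assignments: (0,0), (1,0)
Count: 2 out of 4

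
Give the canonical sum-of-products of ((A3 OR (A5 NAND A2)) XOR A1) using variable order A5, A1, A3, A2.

Σm(0, 1, 2, 3, 8, 10, 11, 13) = (NOT A5 AND NOT A1 AND NOT A3 AND NOT A2) OR (NOT A5 AND NOT A1 AND NOT A3 AND A2) OR (NOT A5 AND NOT A1 AND A3 AND NOT A2) OR (NOT A5 AND NOT A1 AND A3 AND A2) OR (A5 AND NOT A1 AND NOT A3 AND NOT A2) OR (A5 AND NOT A1 AND A3 AND NOT A2) OR (A5 AND NOT A1 AND A3 AND A2) OR (A5 AND A1 AND NOT A3 AND A2)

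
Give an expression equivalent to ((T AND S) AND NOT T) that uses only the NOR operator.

((((T NOR T) NOR (S NOR S)) NOR ((T NOR T) NOR (S NOR S))) NOR ((T NOR T) NOR (T NOR T)))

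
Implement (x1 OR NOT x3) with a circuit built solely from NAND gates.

((x1 NAND x1) NAND ((x3 NAND x3) NAND (x3 NAND x3)))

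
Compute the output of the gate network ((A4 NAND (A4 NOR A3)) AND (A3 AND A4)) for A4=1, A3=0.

Substituting: ((1 NAND (1 NOR 0)) AND (0 AND 1))
= 0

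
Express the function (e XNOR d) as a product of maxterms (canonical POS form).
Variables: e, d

ΠM(1, 2) = (e OR NOT d) AND (NOT e OR d)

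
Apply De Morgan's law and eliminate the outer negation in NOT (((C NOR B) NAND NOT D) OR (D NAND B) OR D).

NOT ((C NOR B) NAND NOT D) AND NOT (D NAND B) AND NOT D
De Morgan's: NOT(OR of terms) = AND of negations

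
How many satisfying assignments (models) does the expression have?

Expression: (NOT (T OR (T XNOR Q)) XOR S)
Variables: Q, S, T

Satisfying assignments: (0,1,0), (0,1,1), (1,0,0), (1,1,1)
Count: 4 out of 8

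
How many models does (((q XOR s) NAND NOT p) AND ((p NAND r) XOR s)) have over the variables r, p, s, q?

Satisfying assignments: (0,0,0,0), (0,1,0,0), (0,1,0,1), (1,0,0,0), (1,1,1,0), (1,1,1,1)
Count: 6 out of 16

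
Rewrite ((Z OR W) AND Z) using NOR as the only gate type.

((((Z NOR W) NOR (Z NOR W)) NOR ((Z NOR W) NOR (Z NOR W))) NOR (Z NOR Z))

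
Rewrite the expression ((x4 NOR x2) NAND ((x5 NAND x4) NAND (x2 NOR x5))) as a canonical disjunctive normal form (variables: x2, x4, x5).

(NOT x2 AND NOT x4 AND NOT x5) OR (NOT x2 AND x4 AND NOT x5) OR (NOT x2 AND x4 AND x5) OR (x2 AND NOT x4 AND NOT x5) OR (x2 AND NOT x4 AND x5) OR (x2 AND x4 AND NOT x5) OR (x2 AND x4 AND x5)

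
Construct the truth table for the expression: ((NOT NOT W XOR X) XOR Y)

X | Y | W | Output
------------------
0 | 0 | 0 | 0
0 | 0 | 1 | 1
0 | 1 | 0 | 1
0 | 1 | 1 | 0
1 | 0 | 0 | 1
1 | 0 | 1 | 0
1 | 1 | 0 | 0
1 | 1 | 1 | 1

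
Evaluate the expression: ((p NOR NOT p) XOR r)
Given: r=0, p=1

Substituting: ((1 NOR NOT 1) XOR 0)
= 0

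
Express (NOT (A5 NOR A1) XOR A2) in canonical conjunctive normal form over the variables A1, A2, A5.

(A1 OR A2 OR A5) AND (A1 OR NOT A2 OR NOT A5) AND (NOT A1 OR NOT A2 OR A5) AND (NOT A1 OR NOT A2 OR NOT A5)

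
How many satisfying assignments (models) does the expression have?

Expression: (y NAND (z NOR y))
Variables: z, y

Satisfying assignments: (0,0), (0,1), (1,0), (1,1)
Count: 4 out of 4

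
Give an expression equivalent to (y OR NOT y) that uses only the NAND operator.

((y NAND y) NAND ((y NAND y) NAND (y NAND y)))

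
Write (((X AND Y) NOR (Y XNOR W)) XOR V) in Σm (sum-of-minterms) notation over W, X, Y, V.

Σm(1, 2, 5, 7, 8, 11, 12, 15) = (NOT W AND NOT X AND NOT Y AND V) OR (NOT W AND NOT X AND Y AND NOT V) OR (NOT W AND X AND NOT Y AND V) OR (NOT W AND X AND Y AND V) OR (W AND NOT X AND NOT Y AND NOT V) OR (W AND NOT X AND Y AND V) OR (W AND X AND NOT Y AND NOT V) OR (W AND X AND Y AND V)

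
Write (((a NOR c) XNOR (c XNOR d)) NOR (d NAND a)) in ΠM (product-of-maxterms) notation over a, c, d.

ΠM(0, 1, 2, 3, 4, 5, 6) = (a OR c OR d) AND (a OR c OR NOT d) AND (a OR NOT c OR d) AND (a OR NOT c OR NOT d) AND (NOT a OR c OR d) AND (NOT a OR c OR NOT d) AND (NOT a OR NOT c OR d)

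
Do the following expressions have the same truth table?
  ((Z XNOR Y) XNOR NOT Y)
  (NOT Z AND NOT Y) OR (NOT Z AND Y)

Yes, they are equivalent — the two output columns agree on all 4 assignments:
Z | Y | Expression 1 | Expression 2
-----------------------------------
0 | 0 | 1 | 1
0 | 1 | 1 | 1
1 | 0 | 0 | 0
1 | 1 | 0 | 0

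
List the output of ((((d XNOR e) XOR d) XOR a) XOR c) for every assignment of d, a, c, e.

d | a | c | e | Output
----------------------
0 | 0 | 0 | 0 | 1
0 | 0 | 0 | 1 | 0
0 | 0 | 1 | 0 | 0
0 | 0 | 1 | 1 | 1
0 | 1 | 0 | 0 | 0
0 | 1 | 0 | 1 | 1
0 | 1 | 1 | 0 | 1
0 | 1 | 1 | 1 | 0
1 | 0 | 0 | 0 | 1
1 | 0 | 0 | 1 | 0
1 | 0 | 1 | 0 | 0
1 | 0 | 1 | 1 | 1
1 | 1 | 0 | 0 | 0
1 | 1 | 0 | 1 | 1
1 | 1 | 1 | 0 | 1
1 | 1 | 1 | 1 | 0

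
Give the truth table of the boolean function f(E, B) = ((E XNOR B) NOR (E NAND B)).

E | B | Output
--------------
0 | 0 | 0
0 | 1 | 0
1 | 0 | 0
1 | 1 | 0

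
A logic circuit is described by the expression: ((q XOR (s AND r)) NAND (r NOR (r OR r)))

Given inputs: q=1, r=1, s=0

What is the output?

Substituting: ((1 XOR (0 AND 1)) NAND (1 NOR (1 OR 1)))
= 1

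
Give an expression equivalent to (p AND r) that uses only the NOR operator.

((p NOR p) NOR (r NOR r))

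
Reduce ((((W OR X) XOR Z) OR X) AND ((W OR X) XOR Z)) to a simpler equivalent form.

By absorption (E AND (E OR v) = E):
= ((W OR X) XOR Z)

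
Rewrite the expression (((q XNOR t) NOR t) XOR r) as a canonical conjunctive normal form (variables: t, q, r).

(t OR q OR r) AND (t OR NOT q OR NOT r) AND (NOT t OR q OR r) AND (NOT t OR NOT q OR r)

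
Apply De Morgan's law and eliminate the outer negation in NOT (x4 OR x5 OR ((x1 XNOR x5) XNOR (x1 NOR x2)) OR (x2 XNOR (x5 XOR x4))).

NOT x4 AND NOT x5 AND NOT ((x1 XNOR x5) XNOR (x1 NOR x2)) AND NOT (x2 XNOR (x5 XOR x4))
De Morgan's: NOT(OR of terms) = AND of negations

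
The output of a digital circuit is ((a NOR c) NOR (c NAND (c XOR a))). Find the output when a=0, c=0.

Substituting: ((0 NOR 0) NOR (0 NAND (0 XOR 0)))
= 0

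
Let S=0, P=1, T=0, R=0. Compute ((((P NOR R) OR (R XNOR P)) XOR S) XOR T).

Substituting: ((((1 NOR 0) OR (0 XNOR 1)) XOR 0) XOR 0)
= 0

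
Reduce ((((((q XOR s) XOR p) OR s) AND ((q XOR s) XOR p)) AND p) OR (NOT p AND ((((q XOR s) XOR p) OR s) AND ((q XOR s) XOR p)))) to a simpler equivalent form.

By distribution ((E AND v) OR (E AND NOT v) = E) then absorption (E AND (E OR v) = E):
= ((q XOR s) XOR p)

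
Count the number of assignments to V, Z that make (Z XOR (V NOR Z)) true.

Satisfying assignments: (0,0), (0,1), (1,1)
Count: 3 out of 4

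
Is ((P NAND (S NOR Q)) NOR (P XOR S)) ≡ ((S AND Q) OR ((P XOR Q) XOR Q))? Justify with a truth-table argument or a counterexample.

No. Counterexample: with P=0, Q=1, S=1, Expression 1 = 0 but Expression 2 = 1.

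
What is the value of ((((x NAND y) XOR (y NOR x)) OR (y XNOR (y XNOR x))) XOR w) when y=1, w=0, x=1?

Substituting: ((((1 NAND 1) XOR (1 NOR 1)) OR (1 XNOR (1 XNOR 1))) XOR 0)
= 1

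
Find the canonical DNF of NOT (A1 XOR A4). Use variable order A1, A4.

(NOT A1 AND NOT A4) OR (A1 AND A4)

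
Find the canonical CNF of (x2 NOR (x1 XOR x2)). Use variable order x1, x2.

(x1 OR NOT x2) AND (NOT x1 OR x2) AND (NOT x1 OR NOT x2)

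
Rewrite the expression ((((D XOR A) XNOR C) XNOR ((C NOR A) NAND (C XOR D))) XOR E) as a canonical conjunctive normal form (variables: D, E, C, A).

(D OR E OR C OR NOT A) AND (D OR E OR NOT C OR A) AND (D OR NOT E OR C OR A) AND (D OR NOT E OR NOT C OR NOT A) AND (NOT D OR E OR NOT C OR NOT A) AND (NOT D OR NOT E OR C OR A) AND (NOT D OR NOT E OR C OR NOT A) AND (NOT D OR NOT E OR NOT C OR A)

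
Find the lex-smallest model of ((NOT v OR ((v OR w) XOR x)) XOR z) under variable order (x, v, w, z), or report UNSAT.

x=0, v=0, w=0, z=0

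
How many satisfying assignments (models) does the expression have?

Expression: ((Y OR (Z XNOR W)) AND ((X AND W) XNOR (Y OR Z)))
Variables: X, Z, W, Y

Satisfying assignments: (0,0,0,0), (1,0,0,0), (1,0,1,1), (1,1,1,0), (1,1,1,1)
Count: 5 out of 16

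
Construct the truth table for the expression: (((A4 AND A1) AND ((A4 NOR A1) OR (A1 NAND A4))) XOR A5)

A1 | A4 | A5 | Output
---------------------
0 | 0 | 0 | 0
0 | 0 | 1 | 1
0 | 1 | 0 | 0
0 | 1 | 1 | 1
1 | 0 | 0 | 0
1 | 0 | 1 | 1
1 | 1 | 0 | 0
1 | 1 | 1 | 1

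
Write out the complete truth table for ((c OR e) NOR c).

e | c | Output
--------------
0 | 0 | 1
0 | 1 | 0
1 | 0 | 0
1 | 1 | 0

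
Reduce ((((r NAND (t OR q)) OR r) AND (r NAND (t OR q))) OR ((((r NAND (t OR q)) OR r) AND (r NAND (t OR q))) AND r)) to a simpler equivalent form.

By absorption (E OR (E AND v) = E) then absorption (E AND (E OR v) = E):
= (r NAND (t OR q))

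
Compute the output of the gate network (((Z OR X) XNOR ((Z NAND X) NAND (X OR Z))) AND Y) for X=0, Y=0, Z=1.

Substituting: (((1 OR 0) XNOR ((1 NAND 0) NAND (0 OR 1))) AND 0)
= 0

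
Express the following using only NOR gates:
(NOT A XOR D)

(((((A NOR A) NOR D) NOR ((A NOR A) NOR D)) NOR (((A NOR A) NOR D) NOR ((A NOR A) NOR D))) NOR (((((A NOR A) NOR (A NOR A)) NOR (D NOR D)) NOR (((A NOR A) NOR (A NOR A)) NOR (D NOR D))) NOR ((((A NOR A) NOR (A NOR A)) NOR (D NOR D)) NOR (((A NOR A) NOR (A NOR A)) NOR (D NOR D)))))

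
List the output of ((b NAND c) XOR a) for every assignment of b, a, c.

b | a | c | Output
------------------
0 | 0 | 0 | 1
0 | 0 | 1 | 1
0 | 1 | 0 | 0
0 | 1 | 1 | 0
1 | 0 | 0 | 1
1 | 0 | 1 | 0
1 | 1 | 0 | 0
1 | 1 | 1 | 1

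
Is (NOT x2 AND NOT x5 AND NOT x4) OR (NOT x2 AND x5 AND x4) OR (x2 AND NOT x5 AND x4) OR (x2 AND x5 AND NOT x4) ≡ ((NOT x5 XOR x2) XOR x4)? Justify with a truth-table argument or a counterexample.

Yes, they are equivalent — the two output columns agree on all 8 assignments:
x2 | x5 | x4 | Expression 1 | Expression 2
------------------------------------------
0 | 0 | 0 | 1 | 1
0 | 0 | 1 | 0 | 0
0 | 1 | 0 | 0 | 0
0 | 1 | 1 | 1 | 1
1 | 0 | 0 | 0 | 0
1 | 0 | 1 | 1 | 1
1 | 1 | 0 | 1 | 1
1 | 1 | 1 | 0 | 0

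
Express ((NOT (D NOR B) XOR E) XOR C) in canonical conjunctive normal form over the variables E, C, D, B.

(E OR C OR D OR B) AND (E OR NOT C OR D OR NOT B) AND (E OR NOT C OR NOT D OR B) AND (E OR NOT C OR NOT D OR NOT B) AND (NOT E OR C OR D OR NOT B) AND (NOT E OR C OR NOT D OR B) AND (NOT E OR C OR NOT D OR NOT B) AND (NOT E OR NOT C OR D OR B)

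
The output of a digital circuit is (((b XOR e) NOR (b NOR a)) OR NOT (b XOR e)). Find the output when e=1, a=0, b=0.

Substituting: (((0 XOR 1) NOR (0 NOR 0)) OR NOT (0 XOR 1))
= 0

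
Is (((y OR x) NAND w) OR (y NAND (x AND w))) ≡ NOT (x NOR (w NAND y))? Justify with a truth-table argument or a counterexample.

No. Counterexample: with x=0, y=1, w=1, Expression 1 = 1 but Expression 2 = 0.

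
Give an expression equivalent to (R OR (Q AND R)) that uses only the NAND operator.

((R NAND R) NAND (((Q NAND R) NAND (Q NAND R)) NAND ((Q NAND R) NAND (Q NAND R))))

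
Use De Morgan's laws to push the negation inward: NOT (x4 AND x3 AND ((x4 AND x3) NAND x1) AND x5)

NOT x4 OR NOT x3 OR NOT ((x4 AND x3) NAND x1) OR NOT x5
De Morgan's: NOT(AND of terms) = OR of negations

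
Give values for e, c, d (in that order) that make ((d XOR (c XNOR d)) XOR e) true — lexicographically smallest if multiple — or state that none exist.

e=0, c=0, d=0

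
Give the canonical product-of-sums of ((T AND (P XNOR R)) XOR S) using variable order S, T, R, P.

ΠM(0, 1, 2, 3, 5, 6, 12, 15) = (S OR T OR R OR P) AND (S OR T OR R OR NOT P) AND (S OR T OR NOT R OR P) AND (S OR T OR NOT R OR NOT P) AND (S OR NOT T OR R OR NOT P) AND (S OR NOT T OR NOT R OR P) AND (NOT S OR NOT T OR R OR P) AND (NOT S OR NOT T OR NOT R OR NOT P)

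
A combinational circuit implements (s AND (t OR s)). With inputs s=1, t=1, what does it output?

Substituting: (1 AND (1 OR 1))
= 1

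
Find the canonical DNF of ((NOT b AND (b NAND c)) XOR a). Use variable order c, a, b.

(NOT c AND NOT a AND NOT b) OR (NOT c AND a AND b) OR (c AND NOT a AND NOT b) OR (c AND a AND b)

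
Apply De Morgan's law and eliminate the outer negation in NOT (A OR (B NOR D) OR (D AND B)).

NOT A AND NOT (B NOR D) AND NOT (D AND B)
De Morgan's: NOT(OR of terms) = AND of negations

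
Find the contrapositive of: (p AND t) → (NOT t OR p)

Contrapositive: NOT (NOT t OR p) → NOT (p AND t)
Note: A statement and its contrapositive are logically equivalent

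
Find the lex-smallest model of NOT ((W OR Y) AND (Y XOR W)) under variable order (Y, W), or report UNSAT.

Y=0, W=0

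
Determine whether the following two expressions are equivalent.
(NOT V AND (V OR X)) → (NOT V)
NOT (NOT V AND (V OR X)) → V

No, Inverse is not equivalent to original (counterexample: X=0, V=0)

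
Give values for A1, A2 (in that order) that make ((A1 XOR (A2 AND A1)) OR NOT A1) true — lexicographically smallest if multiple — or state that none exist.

A1=0, A2=0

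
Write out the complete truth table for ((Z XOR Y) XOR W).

Y | Z | W | Output
------------------
0 | 0 | 0 | 0
0 | 0 | 1 | 1
0 | 1 | 0 | 1
0 | 1 | 1 | 0
1 | 0 | 0 | 1
1 | 0 | 1 | 0
1 | 1 | 0 | 0
1 | 1 | 1 | 1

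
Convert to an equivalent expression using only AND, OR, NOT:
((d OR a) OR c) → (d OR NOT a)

NOT ((d OR a) OR c) OR (d OR NOT a)
(Implication elimination: A → B = NOT A OR B)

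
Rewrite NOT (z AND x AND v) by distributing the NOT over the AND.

NOT z OR NOT x OR NOT v
De Morgan's: NOT(AND of terms) = OR of negations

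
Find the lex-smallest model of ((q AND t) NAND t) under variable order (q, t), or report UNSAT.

q=0, t=0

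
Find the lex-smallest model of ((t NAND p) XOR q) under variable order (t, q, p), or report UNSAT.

t=0, q=0, p=0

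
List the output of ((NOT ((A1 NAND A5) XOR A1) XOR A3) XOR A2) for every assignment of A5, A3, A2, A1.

A5 | A3 | A2 | A1 | Output
--------------------------
0 | 0 | 0 | 0 | 0
0 | 0 | 0 | 1 | 1
0 | 0 | 1 | 0 | 1
0 | 0 | 1 | 1 | 0
0 | 1 | 0 | 0 | 1
0 | 1 | 0 | 1 | 0
0 | 1 | 1 | 0 | 0
0 | 1 | 1 | 1 | 1
1 | 0 | 0 | 0 | 0
1 | 0 | 0 | 1 | 0
1 | 0 | 1 | 0 | 1
1 | 0 | 1 | 1 | 1
1 | 1 | 0 | 0 | 1
1 | 1 | 0 | 1 | 1
1 | 1 | 1 | 0 | 0
1 | 1 | 1 | 1 | 0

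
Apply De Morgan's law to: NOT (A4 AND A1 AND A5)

NOT A4 OR NOT A1 OR NOT A5
De Morgan's: NOT(AND of terms) = OR of negations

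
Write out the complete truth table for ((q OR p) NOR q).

q | p | Output
--------------
0 | 0 | 1
0 | 1 | 0
1 | 0 | 0
1 | 1 | 0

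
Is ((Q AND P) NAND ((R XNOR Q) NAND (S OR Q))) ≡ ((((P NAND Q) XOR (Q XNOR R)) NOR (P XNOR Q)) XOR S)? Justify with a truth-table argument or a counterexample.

No. Counterexample: with R=0, Q=0, P=0, S=0, Expression 1 = 1 but Expression 2 = 0.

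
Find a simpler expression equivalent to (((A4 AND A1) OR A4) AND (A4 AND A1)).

By absorption (E AND (E OR v) = E):
= (A4 AND A1)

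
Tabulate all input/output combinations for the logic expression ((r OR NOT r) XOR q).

q | r | Output
--------------
0 | 0 | 1
0 | 1 | 1
1 | 0 | 0
1 | 1 | 0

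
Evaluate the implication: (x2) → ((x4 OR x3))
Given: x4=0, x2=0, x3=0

Antecedent (x2) = 0; consequent ((x4 OR x3)) = 0.
0 → 0 = 1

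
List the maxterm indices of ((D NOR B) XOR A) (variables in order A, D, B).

ΠM(1, 2, 3, 4) = (A OR D OR NOT B) AND (A OR NOT D OR B) AND (A OR NOT D OR NOT B) AND (NOT A OR D OR B)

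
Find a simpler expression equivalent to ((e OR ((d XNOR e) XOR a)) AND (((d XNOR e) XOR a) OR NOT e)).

By distribution ((E OR v) AND (E OR NOT v) = E):
= ((d XNOR e) XOR a)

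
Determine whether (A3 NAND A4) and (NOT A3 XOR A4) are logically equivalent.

No. Counterexample: with A4=0, A3=1, Expression 1 = 1 but Expression 2 = 0.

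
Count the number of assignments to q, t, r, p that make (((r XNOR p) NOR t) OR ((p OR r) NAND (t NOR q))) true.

Satisfying assignments: (0,0,0,0), (0,0,0,1), (0,0,1,0), (0,1,0,0), (0,1,0,1), (0,1,1,0), (0,1,1,1), (1,0,0,0), (1,0,0,1), (1,0,1,0), (1,0,1,1), (1,1,0,0), (1,1,0,1), (1,1,1,0), (1,1,1,1)
Count: 15 out of 16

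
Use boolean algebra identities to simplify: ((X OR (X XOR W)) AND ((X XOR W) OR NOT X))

By distribution ((E OR v) AND (E OR NOT v) = E):
= (X XOR W)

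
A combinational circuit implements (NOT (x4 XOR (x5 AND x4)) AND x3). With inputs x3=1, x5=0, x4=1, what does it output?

Substituting: (NOT (1 XOR (0 AND 1)) AND 1)
= 0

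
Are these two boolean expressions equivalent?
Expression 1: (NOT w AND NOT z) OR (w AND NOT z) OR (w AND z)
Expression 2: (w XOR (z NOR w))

Yes, they are equivalent — the two output columns agree on all 4 assignments:
w | z | Expression 1 | Expression 2
-----------------------------------
0 | 0 | 1 | 1
0 | 1 | 0 | 0
1 | 0 | 1 | 1
1 | 1 | 1 | 1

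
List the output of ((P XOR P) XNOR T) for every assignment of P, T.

P | T | Output
--------------
0 | 0 | 1
0 | 1 | 0
1 | 0 | 1
1 | 1 | 0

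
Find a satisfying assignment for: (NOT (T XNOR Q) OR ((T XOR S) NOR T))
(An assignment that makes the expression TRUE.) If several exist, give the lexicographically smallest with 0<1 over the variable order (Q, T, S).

Q=0, T=0, S=0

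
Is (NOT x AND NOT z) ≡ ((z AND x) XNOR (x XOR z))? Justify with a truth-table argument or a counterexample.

Yes, they are equivalent — the two output columns agree on all 4 assignments:
x | z | Expression 1 | Expression 2
-----------------------------------
0 | 0 | 1 | 1
0 | 1 | 0 | 0
1 | 0 | 0 | 0
1 | 1 | 0 | 0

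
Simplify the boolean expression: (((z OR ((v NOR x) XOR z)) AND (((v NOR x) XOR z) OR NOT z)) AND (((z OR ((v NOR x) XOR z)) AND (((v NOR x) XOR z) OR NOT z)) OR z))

By absorption (E AND (E OR v) = E) then distribution ((E OR v) AND (E OR NOT v) = E):
= ((v NOR x) XOR z)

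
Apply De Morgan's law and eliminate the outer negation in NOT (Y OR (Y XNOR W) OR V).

NOT Y AND NOT (Y XNOR W) AND NOT V
De Morgan's: NOT(OR of terms) = AND of negations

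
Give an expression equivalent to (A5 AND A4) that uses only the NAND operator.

((A5 NAND A4) NAND (A5 NAND A4))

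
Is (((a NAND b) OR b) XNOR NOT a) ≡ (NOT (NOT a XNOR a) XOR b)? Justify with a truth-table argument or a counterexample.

No. Counterexample: with a=0, b=1, Expression 1 = 1 but Expression 2 = 0.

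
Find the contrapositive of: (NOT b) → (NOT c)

Contrapositive: c → b
Note: A statement and its contrapositive are logically equivalent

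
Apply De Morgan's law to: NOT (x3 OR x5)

NOT x3 AND NOT x5
De Morgan's: NOT(OR of terms) = AND of negations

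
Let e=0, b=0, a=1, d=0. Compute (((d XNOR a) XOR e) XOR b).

Substituting: (((0 XNOR 1) XOR 0) XOR 0)
= 0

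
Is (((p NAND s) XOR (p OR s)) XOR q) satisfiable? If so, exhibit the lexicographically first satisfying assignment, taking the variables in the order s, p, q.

s=0, p=0, q=0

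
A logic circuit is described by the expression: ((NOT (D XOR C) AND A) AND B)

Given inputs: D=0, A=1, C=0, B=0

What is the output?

Substituting: ((NOT (0 XOR 0) AND 1) AND 0)
= 0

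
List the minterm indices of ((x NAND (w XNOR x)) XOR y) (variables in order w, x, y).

Σm(0, 2, 4, 7) = (NOT w AND NOT x AND NOT y) OR (NOT w AND x AND NOT y) OR (w AND NOT x AND NOT y) OR (w AND x AND y)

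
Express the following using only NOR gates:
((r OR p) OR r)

((((r NOR p) NOR (r NOR p)) NOR r) NOR (((r NOR p) NOR (r NOR p)) NOR r))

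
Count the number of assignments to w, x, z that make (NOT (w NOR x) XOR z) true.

Satisfying assignments: (0,0,1), (0,1,0), (1,0,0), (1,1,0)
Count: 4 out of 8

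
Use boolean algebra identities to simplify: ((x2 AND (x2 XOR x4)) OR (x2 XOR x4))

By absorption (E OR (E AND v) = E):
= (x2 XOR x4)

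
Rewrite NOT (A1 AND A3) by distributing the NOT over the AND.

NOT A1 OR NOT A3
De Morgan's: NOT(AND of terms) = OR of negations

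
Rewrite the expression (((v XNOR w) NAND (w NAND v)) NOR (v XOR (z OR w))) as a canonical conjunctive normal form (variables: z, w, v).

(z OR w OR NOT v) AND (z OR NOT w OR v) AND (z OR NOT w OR NOT v) AND (NOT z OR w OR v) AND (NOT z OR w OR NOT v) AND (NOT z OR NOT w OR v) AND (NOT z OR NOT w OR NOT v)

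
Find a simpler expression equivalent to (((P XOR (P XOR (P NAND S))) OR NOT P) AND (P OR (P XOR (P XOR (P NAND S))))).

By distribution ((E OR v) AND (E OR NOT v) = E) then XOR self-cancellation ((E XOR v) XOR v = E):
= (P NAND S)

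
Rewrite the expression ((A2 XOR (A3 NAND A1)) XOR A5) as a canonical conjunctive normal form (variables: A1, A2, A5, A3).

(A1 OR A2 OR NOT A5 OR A3) AND (A1 OR A2 OR NOT A5 OR NOT A3) AND (A1 OR NOT A2 OR A5 OR A3) AND (A1 OR NOT A2 OR A5 OR NOT A3) AND (NOT A1 OR A2 OR A5 OR NOT A3) AND (NOT A1 OR A2 OR NOT A5 OR A3) AND (NOT A1 OR NOT A2 OR A5 OR A3) AND (NOT A1 OR NOT A2 OR NOT A5 OR NOT A3)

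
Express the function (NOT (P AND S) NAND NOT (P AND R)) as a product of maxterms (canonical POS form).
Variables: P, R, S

ΠM(0, 1, 2, 3, 4) = (P OR R OR S) AND (P OR R OR NOT S) AND (P OR NOT R OR S) AND (P OR NOT R OR NOT S) AND (NOT P OR R OR S)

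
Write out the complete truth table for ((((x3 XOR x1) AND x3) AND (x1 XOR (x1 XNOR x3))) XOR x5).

x5 | x3 | x1 | Output
---------------------
0 | 0 | 0 | 0
0 | 0 | 1 | 0
0 | 1 | 0 | 0
0 | 1 | 1 | 0
1 | 0 | 0 | 1
1 | 0 | 1 | 1
1 | 1 | 0 | 1
1 | 1 | 1 | 1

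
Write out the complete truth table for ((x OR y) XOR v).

y | v | x | Output
------------------
0 | 0 | 0 | 0
0 | 0 | 1 | 1
0 | 1 | 0 | 1
0 | 1 | 1 | 0
1 | 0 | 0 | 1
1 | 0 | 1 | 1
1 | 1 | 0 | 0
1 | 1 | 1 | 0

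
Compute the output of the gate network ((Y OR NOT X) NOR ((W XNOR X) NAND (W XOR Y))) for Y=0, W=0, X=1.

Substituting: ((0 OR NOT 1) NOR ((0 XNOR 1) NAND (0 XOR 0)))
= 0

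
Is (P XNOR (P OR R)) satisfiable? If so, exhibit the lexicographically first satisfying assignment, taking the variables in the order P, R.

P=0, R=0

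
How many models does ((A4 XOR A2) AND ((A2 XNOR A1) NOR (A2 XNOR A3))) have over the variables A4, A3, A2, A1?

Satisfying assignments: (0,0,1,0), (1,1,0,1)
Count: 2 out of 16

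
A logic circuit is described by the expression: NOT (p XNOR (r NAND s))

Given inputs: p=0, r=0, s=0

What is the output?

Substituting: NOT (0 XNOR (0 NAND 0))
= 1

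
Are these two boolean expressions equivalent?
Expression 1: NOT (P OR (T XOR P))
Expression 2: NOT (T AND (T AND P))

No. Counterexample: with T=0, P=1, Expression 1 = 0 but Expression 2 = 1.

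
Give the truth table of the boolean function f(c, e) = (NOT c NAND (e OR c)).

c | e | Output
--------------
0 | 0 | 1
0 | 1 | 0
1 | 0 | 1
1 | 1 | 1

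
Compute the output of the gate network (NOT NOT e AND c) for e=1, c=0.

Substituting: (NOT NOT 1 AND 0)
= 0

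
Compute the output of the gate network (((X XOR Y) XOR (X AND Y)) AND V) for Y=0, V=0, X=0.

Substituting: (((0 XOR 0) XOR (0 AND 0)) AND 0)
= 0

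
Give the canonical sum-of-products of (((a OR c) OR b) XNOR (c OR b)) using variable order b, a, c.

Σm(0, 1, 3, 4, 5, 6, 7) = (NOT b AND NOT a AND NOT c) OR (NOT b AND NOT a AND c) OR (NOT b AND a AND c) OR (b AND NOT a AND NOT c) OR (b AND NOT a AND c) OR (b AND a AND NOT c) OR (b AND a AND c)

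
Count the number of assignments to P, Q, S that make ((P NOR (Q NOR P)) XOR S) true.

Satisfying assignments: (0,0,1), (0,1,0), (1,0,1), (1,1,1)
Count: 4 out of 8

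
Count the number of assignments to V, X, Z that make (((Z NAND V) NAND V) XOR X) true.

Satisfying assignments: (0,0,0), (0,0,1), (1,0,1), (1,1,0)
Count: 4 out of 8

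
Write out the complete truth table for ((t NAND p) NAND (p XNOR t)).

p | t | Output
--------------
0 | 0 | 0
0 | 1 | 1
1 | 0 | 1
1 | 1 | 1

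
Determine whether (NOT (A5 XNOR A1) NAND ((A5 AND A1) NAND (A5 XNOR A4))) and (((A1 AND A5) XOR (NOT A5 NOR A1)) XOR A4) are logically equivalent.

No. Counterexample: with A1=0, A4=0, A5=0, Expression 1 = 1 but Expression 2 = 0.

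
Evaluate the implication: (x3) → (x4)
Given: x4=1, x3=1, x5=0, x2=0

Antecedent (x3) = 1; consequent (x4) = 1.
1 → 1 = 1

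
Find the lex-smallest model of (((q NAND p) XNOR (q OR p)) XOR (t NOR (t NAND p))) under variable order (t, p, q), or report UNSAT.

t=0, p=0, q=1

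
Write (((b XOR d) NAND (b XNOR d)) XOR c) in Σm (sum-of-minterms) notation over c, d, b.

Σm(0, 1, 2, 3) = (NOT c AND NOT d AND NOT b) OR (NOT c AND NOT d AND b) OR (NOT c AND d AND NOT b) OR (NOT c AND d AND b)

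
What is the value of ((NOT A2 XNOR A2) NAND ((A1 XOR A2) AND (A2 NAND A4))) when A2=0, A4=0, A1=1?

Substituting: ((NOT 0 XNOR 0) NAND ((1 XOR 0) AND (0 NAND 0)))
= 1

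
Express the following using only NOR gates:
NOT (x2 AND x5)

(((x2 NOR x2) NOR (x5 NOR x5)) NOR ((x2 NOR x2) NOR (x5 NOR x5)))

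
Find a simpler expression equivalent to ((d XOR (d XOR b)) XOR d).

By XOR self-cancellation ((E XOR v) XOR v = E):
= (d XOR b)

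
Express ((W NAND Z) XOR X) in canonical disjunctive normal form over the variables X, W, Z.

(NOT X AND NOT W AND NOT Z) OR (NOT X AND NOT W AND Z) OR (NOT X AND W AND NOT Z) OR (X AND W AND Z)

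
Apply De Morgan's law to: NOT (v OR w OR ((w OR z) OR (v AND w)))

NOT v AND NOT w AND NOT ((w OR z) OR (v AND w))
De Morgan's: NOT(OR of terms) = AND of negations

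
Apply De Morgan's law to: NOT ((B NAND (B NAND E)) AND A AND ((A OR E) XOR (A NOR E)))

NOT (B NAND (B NAND E)) OR NOT A OR NOT ((A OR E) XOR (A NOR E))
De Morgan's: NOT(AND of terms) = OR of negations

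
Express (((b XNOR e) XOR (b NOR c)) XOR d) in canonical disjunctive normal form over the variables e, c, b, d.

(NOT e AND NOT c AND NOT b AND d) OR (NOT e AND NOT c AND b AND d) OR (NOT e AND c AND NOT b AND NOT d) OR (NOT e AND c AND b AND d) OR (e AND NOT c AND NOT b AND NOT d) OR (e AND NOT c AND b AND NOT d) OR (e AND c AND NOT b AND d) OR (e AND c AND b AND NOT d)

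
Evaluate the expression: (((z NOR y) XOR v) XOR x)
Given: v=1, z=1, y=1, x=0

Substituting: (((1 NOR 1) XOR 1) XOR 0)
= 1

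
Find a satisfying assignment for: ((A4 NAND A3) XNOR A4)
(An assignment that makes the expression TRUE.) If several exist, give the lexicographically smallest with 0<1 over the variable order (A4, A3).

A4=1, A3=0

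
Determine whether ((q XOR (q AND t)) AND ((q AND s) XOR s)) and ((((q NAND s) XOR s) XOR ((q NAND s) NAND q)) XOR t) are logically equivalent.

No. Counterexample: with s=0, t=0, q=1, Expression 1 = 0 but Expression 2 = 1.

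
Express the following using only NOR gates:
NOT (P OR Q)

(((P NOR Q) NOR (P NOR Q)) NOR ((P NOR Q) NOR (P NOR Q)))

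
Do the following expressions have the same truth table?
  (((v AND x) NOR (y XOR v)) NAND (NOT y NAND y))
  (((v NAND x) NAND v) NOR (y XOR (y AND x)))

No. Counterexample: with x=0, y=1, v=0, Expression 1 = 1 but Expression 2 = 0.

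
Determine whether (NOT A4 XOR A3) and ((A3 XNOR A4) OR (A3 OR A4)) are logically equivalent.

No. Counterexample: with A3=0, A4=1, Expression 1 = 0 but Expression 2 = 1.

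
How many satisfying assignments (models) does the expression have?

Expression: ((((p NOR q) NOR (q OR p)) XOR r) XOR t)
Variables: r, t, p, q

Satisfying assignments: (0,1,0,0), (0,1,0,1), (0,1,1,0), (0,1,1,1), (1,0,0,0), (1,0,0,1), (1,0,1,0), (1,0,1,1)
Count: 8 out of 16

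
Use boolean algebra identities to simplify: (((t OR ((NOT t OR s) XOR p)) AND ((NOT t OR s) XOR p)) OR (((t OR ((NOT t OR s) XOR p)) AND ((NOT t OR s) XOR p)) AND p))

By absorption (E OR (E AND v) = E) then absorption (E AND (E OR v) = E):
= ((NOT t OR s) XOR p)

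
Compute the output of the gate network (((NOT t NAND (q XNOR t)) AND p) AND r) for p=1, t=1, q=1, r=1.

Substituting: (((NOT 1 NAND (1 XNOR 1)) AND 1) AND 1)
= 1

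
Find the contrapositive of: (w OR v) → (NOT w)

Contrapositive: w → NOT (w OR v)
Note: A statement and its contrapositive are logically equivalent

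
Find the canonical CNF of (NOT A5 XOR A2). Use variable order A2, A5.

(A2 OR NOT A5) AND (NOT A2 OR A5)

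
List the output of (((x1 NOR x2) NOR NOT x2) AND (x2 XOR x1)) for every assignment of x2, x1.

x2 | x1 | Output
----------------
0 | 0 | 0
0 | 1 | 0
1 | 0 | 1
1 | 1 | 0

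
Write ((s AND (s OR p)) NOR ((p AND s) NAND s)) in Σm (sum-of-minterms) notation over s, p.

Σm() = FALSE (no minterms)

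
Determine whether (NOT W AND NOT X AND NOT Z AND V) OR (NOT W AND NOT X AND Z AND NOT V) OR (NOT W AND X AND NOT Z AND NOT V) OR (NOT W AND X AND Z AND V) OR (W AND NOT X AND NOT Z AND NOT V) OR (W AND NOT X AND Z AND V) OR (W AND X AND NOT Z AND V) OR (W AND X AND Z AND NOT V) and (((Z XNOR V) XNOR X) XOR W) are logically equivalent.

Yes, they are equivalent — the two output columns agree on all 16 assignments:
W | X | Z | V | Expression 1 | Expression 2
-------------------------------------------
0 | 0 | 0 | 0 | 0 | 0
0 | 0 | 0 | 1 | 1 | 1
0 | 0 | 1 | 0 | 1 | 1
0 | 0 | 1 | 1 | 0 | 0
0 | 1 | 0 | 0 | 1 | 1
0 | 1 | 0 | 1 | 0 | 0
0 | 1 | 1 | 0 | 0 | 0
0 | 1 | 1 | 1 | 1 | 1
1 | 0 | 0 | 0 | 1 | 1
1 | 0 | 0 | 1 | 0 | 0
1 | 0 | 1 | 0 | 0 | 0
1 | 0 | 1 | 1 | 1 | 1
1 | 1 | 0 | 0 | 0 | 0
1 | 1 | 0 | 1 | 1 | 1
1 | 1 | 1 | 0 | 1 | 1
1 | 1 | 1 | 1 | 0 | 0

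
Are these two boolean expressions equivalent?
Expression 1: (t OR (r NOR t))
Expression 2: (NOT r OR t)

Yes, they are equivalent — the two output columns agree on all 4 assignments:
r | t | Expression 1 | Expression 2
-----------------------------------
0 | 0 | 1 | 1
0 | 1 | 1 | 1
1 | 0 | 0 | 0
1 | 1 | 1 | 1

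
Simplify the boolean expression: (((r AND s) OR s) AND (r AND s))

By absorption (E AND (E OR v) = E):
= (r AND s)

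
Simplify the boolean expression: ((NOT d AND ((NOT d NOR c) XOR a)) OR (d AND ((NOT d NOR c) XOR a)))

By distribution ((E AND v) OR (E AND NOT v) = E):
= ((NOT d NOR c) XOR a)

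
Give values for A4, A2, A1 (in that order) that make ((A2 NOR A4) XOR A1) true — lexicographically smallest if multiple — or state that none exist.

A4=0, A2=0, A1=0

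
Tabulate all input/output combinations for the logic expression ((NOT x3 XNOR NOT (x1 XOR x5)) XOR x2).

x1 | x3 | x2 | x5 | Output
--------------------------
0 | 0 | 0 | 0 | 1
0 | 0 | 0 | 1 | 0
0 | 0 | 1 | 0 | 0
0 | 0 | 1 | 1 | 1
0 | 1 | 0 | 0 | 0
0 | 1 | 0 | 1 | 1
0 | 1 | 1 | 0 | 1
0 | 1 | 1 | 1 | 0
1 | 0 | 0 | 0 | 0
1 | 0 | 0 | 1 | 1
1 | 0 | 1 | 0 | 1
1 | 0 | 1 | 1 | 0
1 | 1 | 0 | 0 | 1
1 | 1 | 0 | 1 | 0
1 | 1 | 1 | 0 | 0
1 | 1 | 1 | 1 | 1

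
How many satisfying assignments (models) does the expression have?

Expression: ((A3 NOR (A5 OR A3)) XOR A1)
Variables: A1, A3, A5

Satisfying assignments: (0,0,0), (1,0,1), (1,1,0), (1,1,1)
Count: 4 out of 8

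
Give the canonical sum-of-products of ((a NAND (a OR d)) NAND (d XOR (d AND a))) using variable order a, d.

Σm(0, 2, 3) = (NOT a AND NOT d) OR (a AND NOT d) OR (a AND d)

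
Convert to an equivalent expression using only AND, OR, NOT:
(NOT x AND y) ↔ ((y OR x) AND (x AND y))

((NOT x AND y) AND ((y OR x) AND (x AND y))) OR (NOT (NOT x AND y) AND NOT ((y OR x) AND (x AND y)))
(Biconditional = both true or both false)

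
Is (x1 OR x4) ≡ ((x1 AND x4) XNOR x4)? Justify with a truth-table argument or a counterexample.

No. Counterexample: with x1=0, x4=0, Expression 1 = 0 but Expression 2 = 1.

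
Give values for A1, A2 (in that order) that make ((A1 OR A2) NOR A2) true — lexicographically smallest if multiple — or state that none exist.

A1=0, A2=0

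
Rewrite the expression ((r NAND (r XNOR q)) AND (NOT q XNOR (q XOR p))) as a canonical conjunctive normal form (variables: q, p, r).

(q OR p OR r) AND (q OR p OR NOT r) AND (NOT q OR p OR r) AND (NOT q OR p OR NOT r) AND (NOT q OR NOT p OR NOT r)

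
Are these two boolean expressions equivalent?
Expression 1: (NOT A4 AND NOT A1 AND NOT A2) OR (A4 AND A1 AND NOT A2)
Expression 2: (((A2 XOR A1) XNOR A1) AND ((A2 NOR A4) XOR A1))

Yes, they are equivalent — the two output columns agree on all 8 assignments:
A4 | A1 | A2 | Expression 1 | Expression 2
------------------------------------------
0 | 0 | 0 | 1 | 1
0 | 0 | 1 | 0 | 0
0 | 1 | 0 | 0 | 0
0 | 1 | 1 | 0 | 0
1 | 0 | 0 | 0 | 0
1 | 0 | 1 | 0 | 0
1 | 1 | 0 | 1 | 1
1 | 1 | 1 | 0 | 0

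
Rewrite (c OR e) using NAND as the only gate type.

((c NAND c) NAND (e NAND e))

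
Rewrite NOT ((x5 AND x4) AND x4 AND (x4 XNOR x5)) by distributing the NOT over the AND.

NOT (x5 AND x4) OR NOT x4 OR NOT (x4 XNOR x5)
De Morgan's: NOT(AND of terms) = OR of negations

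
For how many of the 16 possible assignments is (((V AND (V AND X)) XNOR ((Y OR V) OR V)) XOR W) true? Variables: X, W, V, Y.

Satisfying assignments: (0,0,0,0), (0,1,0,1), (0,1,1,0), (0,1,1,1), (1,0,0,0), (1,0,1,0), (1,0,1,1), (1,1,0,1)
Count: 8 out of 16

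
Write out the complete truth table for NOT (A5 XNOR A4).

A5 | A4 | Output
----------------
0 | 0 | 0
0 | 1 | 1
1 | 0 | 1
1 | 1 | 0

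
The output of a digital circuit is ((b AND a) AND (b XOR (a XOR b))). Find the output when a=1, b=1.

Substituting: ((1 AND 1) AND (1 XOR (1 XOR 1)))
= 1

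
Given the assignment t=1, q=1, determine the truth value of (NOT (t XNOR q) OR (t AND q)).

Substituting: (NOT (1 XNOR 1) OR (1 AND 1))
= 1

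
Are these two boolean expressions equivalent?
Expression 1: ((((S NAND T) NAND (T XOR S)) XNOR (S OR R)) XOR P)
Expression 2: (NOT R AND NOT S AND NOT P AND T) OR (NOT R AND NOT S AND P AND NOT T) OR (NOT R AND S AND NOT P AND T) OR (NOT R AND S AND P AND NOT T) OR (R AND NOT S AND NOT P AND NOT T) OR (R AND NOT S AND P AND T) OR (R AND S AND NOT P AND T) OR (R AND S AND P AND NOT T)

Yes, they are equivalent — the two output columns agree on all 16 assignments:
R | S | P | T | Expression 1 | Expression 2
-------------------------------------------
0 | 0 | 0 | 0 | 0 | 0
0 | 0 | 0 | 1 | 1 | 1
0 | 0 | 1 | 0 | 1 | 1
0 | 0 | 1 | 1 | 0 | 0
0 | 1 | 0 | 0 | 0 | 0
0 | 1 | 0 | 1 | 1 | 1
0 | 1 | 1 | 0 | 1 | 1
0 | 1 | 1 | 1 | 0 | 0
1 | 0 | 0 | 0 | 1 | 1
1 | 0 | 0 | 1 | 0 | 0
1 | 0 | 1 | 0 | 0 | 0
1 | 0 | 1 | 1 | 1 | 1
1 | 1 | 0 | 0 | 0 | 0
1 | 1 | 0 | 1 | 1 | 1
1 | 1 | 1 | 0 | 1 | 1
1 | 1 | 1 | 1 | 0 | 0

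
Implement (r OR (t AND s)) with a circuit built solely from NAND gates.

((r NAND r) NAND (((t NAND s) NAND (t NAND s)) NAND ((t NAND s) NAND (t NAND s))))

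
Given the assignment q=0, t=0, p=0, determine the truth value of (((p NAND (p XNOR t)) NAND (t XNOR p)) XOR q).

Substituting: (((0 NAND (0 XNOR 0)) NAND (0 XNOR 0)) XOR 0)
= 0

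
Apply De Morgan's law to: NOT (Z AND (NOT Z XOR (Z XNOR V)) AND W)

NOT Z OR NOT (NOT Z XOR (Z XNOR V)) OR NOT W
De Morgan's: NOT(AND of terms) = OR of negations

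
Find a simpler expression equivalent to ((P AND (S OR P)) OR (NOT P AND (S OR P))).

By distribution ((E AND v) OR (E AND NOT v) = E):
= (S OR P)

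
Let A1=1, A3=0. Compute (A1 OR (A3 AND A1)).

Substituting: (1 OR (0 AND 1))
= 1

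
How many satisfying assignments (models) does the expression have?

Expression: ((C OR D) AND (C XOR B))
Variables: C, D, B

Satisfying assignments: (0,1,1), (1,0,0), (1,1,0)
Count: 3 out of 8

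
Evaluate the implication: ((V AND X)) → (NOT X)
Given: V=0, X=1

Antecedent ((V AND X)) = 0; consequent (NOT X) = 0.
0 → 0 = 1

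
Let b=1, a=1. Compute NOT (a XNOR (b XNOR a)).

Substituting: NOT (1 XNOR (1 XNOR 1))
= 0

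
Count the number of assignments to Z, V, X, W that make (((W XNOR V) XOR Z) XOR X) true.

Satisfying assignments: (0,0,0,0), (0,0,1,1), (0,1,0,1), (0,1,1,0), (1,0,0,1), (1,0,1,0), (1,1,0,0), (1,1,1,1)
Count: 8 out of 16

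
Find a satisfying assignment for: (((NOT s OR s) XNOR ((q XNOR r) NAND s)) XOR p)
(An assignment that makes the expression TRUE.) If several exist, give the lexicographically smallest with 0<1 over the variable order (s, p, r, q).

s=0, p=0, r=0, q=0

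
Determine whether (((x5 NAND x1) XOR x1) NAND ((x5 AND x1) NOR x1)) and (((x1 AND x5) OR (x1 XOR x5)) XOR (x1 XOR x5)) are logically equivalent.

No. Counterexample: with x1=1, x5=0, Expression 1 = 1 but Expression 2 = 0.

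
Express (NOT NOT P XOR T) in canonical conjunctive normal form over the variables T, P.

(T OR P) AND (NOT T OR NOT P)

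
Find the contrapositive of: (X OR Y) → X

Contrapositive: NOT X → NOT (X OR Y)
Note: A statement and its contrapositive are logically equivalent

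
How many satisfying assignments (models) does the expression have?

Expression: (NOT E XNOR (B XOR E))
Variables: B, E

Satisfying assignments: (1,0), (1,1)
Count: 2 out of 4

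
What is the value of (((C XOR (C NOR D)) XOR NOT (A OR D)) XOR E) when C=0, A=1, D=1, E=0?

Substituting: (((0 XOR (0 NOR 1)) XOR NOT (1 OR 1)) XOR 0)
= 0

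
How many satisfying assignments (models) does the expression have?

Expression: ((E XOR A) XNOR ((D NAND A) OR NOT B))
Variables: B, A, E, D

Satisfying assignments: (0,0,1,0), (0,0,1,1), (0,1,0,0), (0,1,0,1), (1,0,1,0), (1,0,1,1), (1,1,0,0), (1,1,1,1)
Count: 8 out of 16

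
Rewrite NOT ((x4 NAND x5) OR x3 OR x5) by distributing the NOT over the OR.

NOT (x4 NAND x5) AND NOT x3 AND NOT x5
De Morgan's: NOT(OR of terms) = AND of negations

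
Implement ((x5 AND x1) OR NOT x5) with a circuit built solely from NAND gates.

((((x5 NAND x1) NAND (x5 NAND x1)) NAND ((x5 NAND x1) NAND (x5 NAND x1))) NAND ((x5 NAND x5) NAND (x5 NAND x5)))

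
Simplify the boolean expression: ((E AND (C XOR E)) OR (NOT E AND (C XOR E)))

By distribution ((E AND v) OR (E AND NOT v) = E):
= (C XOR E)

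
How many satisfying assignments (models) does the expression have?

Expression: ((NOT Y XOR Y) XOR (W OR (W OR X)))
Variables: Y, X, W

Satisfying assignments: (0,0,0), (1,0,0)
Count: 2 out of 8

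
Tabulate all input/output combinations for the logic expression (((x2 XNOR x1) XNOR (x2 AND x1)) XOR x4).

x1 | x4 | x2 | Output
---------------------
0 | 0 | 0 | 0
0 | 0 | 1 | 1
0 | 1 | 0 | 1
0 | 1 | 1 | 0
1 | 0 | 0 | 1
1 | 0 | 1 | 1
1 | 1 | 0 | 0
1 | 1 | 1 | 0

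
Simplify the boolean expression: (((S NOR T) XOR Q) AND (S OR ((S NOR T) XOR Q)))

By absorption (E AND (E OR v) = E):
= ((S NOR T) XOR Q)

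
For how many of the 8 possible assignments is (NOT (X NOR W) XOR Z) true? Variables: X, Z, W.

Satisfying assignments: (0,0,1), (0,1,0), (1,0,0), (1,0,1)
Count: 4 out of 8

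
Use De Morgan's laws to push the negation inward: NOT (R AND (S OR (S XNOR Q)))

NOT R OR NOT (S OR (S XNOR Q))
De Morgan's: NOT(AND of terms) = OR of negations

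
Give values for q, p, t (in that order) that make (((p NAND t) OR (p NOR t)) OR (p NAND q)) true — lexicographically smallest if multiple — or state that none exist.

q=0, p=0, t=0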